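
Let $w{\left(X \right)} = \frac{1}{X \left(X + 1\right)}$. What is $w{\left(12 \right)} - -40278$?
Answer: $\frac{6283369}{156} \approx 40278.0$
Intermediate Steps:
$w{\left(X \right)} = \frac{1}{X \left(1 + X\right)}$
$w{\left(12 \right)} - -40278 = \frac{1}{12 \left(1 + 12\right)} - -40278 = \frac{1}{12 \cdot 13} + 40278 = \frac{1}{12} \cdot \frac{1}{13} + 40278 = \frac{1}{156} + 40278 = \frac{6283369}{156}$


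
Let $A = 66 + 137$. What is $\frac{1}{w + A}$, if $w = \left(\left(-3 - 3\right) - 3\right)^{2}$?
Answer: $\frac{1}{284} \approx 0.0035211$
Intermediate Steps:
$A = 203$
$w = 81$ ($w = \left(-6 - 3\right)^{2} = \left(-9\right)^{2} = 81$)
$\frac{1}{w + A} = \frac{1}{81 + 203} = \frac{1}{284}$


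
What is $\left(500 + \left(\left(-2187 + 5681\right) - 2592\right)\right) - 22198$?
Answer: $-20796$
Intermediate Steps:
$\left(500 + \left(\left(-2187 + 5681\right) - 2592\right)\right) - 22198 = \left(500 + \left(3494 - 2592\right)\right) - 22198 = \left(500 + 902\right) - 22198 = 1402 - 22198 = -20796$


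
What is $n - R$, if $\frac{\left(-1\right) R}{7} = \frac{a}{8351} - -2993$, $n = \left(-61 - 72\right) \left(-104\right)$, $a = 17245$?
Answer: $\frac{41513364}{1193} \approx 34797.0$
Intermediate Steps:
$n = 13832$ ($n = \left(-133\right) \left(-104\right) = 13832$)
$R = - \frac{25011788}{1193}$ ($R = - 7 \left(\frac{17245}{8351} - -2993\right) = - 7 \left(17245 \cdot \frac{1}{8351} + 2993\right) = - 7 \left(\frac{17245}{8351} + 2993\right) = \left(-7\right) \frac{25011788}{8351} = - \frac{25011788}{1193} \approx -20965.0$)
$n - R = 13832 - - \frac{25011788}{1193} = 13832 + \frac{25011788}{1193} = \frac{41513364}{1193}$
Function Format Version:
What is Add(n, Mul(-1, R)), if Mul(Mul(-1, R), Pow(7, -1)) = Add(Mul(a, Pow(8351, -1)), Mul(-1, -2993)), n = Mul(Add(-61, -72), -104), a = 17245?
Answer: Rational(41513364, 1193) ≈ 34797.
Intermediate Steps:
n = 13832 (n = Mul(-133, -104) = 13832)
R = Rational(-25011788, 1193) (R = Mul(-7, Add(Mul(17245, Pow(8351, -1)), Mul(-1, -2993))) = Mul(-7, Add(Mul(17245, Rational(1, 8351)), 2993)) = Mul(-7, Add(Rational(17245, 8351), 2993)) = Mul(-7, Rational(25011788, 8351)) = Rational(-25011788, 1193) ≈ -20965.)
Add(n, Mul(-1, R)) = Add(13832, Mul(-1, Rational(-25011788, 1193))) = Add(13832, Rational(25011788, 1193)) = Rational(41513364, 1193)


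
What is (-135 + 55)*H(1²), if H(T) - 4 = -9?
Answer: 400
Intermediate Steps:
H(T) = -5 (H(T) = 4 - 9 = -5)
(-135 + 55)*H(1²) = (-135 + 55)*(-5) = -80*(-5) = 400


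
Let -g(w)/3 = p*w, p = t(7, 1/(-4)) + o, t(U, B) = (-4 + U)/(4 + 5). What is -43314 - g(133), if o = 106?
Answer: -887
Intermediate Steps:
t(U, B) = -4/9 + U/9 (t(U, B) = (-4 + U)/9 = (-4 + U)*(⅑) = -4/9 + U/9)
p = 319/3 (p = (-4/9 + (⅑)*7) + 106 = (-4/9 + 7/9) + 106 = ⅓ + 106 = 319/3 ≈ 106.33)
g(w) = -319*w
-43314 - g(133) = -43314 - (-319)*133 = -43314 - 1*(-42427) = -43314 + 42427 = -887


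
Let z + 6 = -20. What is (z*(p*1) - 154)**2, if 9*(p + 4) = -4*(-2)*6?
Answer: 320356/9 ≈ 35595.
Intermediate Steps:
z = -26 (z = -6 - 20 = -26)
p = 4/3 (p = -4 + (-4*(-2)*6)/9 = -4 + (8*6)/9 = -4 + (1/9)*48 = -4 + 16/3 = 4/3 ≈ 1.3333)
(z*(p*1) - 154)**2 = (-104/3 - 154)**2 = (-566/3)**2 = 320356/9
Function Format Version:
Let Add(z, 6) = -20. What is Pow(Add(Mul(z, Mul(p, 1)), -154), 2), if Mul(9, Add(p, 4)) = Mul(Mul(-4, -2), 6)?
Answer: Rational(320356, 9) ≈ 35595.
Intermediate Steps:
z = -26 (z = Add(-6, -20) = -26)
p = Rational(4, 3) (p = Add(-4, Mul(Rational(1, 9), Mul(Mul(-4, -2), 6))) = Add(-4, Mul(Rational(1, 9), Mul(8, 6))) = Add(-4, Mul(Rational(1, 9), 48)) = Add(-4, Rational(16, 3)) = Rational(4, 3) ≈ 1.3333)
Pow(Add(Mul(z, Mul(p, 1)), -154), 2) = Pow(Add(Mul(-26, Mul(Rational(4, 3), 1)), -154), 2) = Pow(Add(Mul(-26, Rational(4, 3)), -154), 2) = Pow(Add(Rational(-104, 3), -154), 2) = Pow(Rational(-566, 3), 2) = Rational(320356, 9)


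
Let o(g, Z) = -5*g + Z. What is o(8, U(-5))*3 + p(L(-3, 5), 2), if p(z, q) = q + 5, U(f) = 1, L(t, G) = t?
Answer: -110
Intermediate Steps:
o(g, Z) = Z - 5*g
p(z, q) = 5 + q
o(8, U(-5))*3 + p(L(-3, 5), 2) = (1 - 5*8)*3 + (5 + 2) = (1 - 40)*3 + 7 = -39*3 + 7 = -117 + 7 = -110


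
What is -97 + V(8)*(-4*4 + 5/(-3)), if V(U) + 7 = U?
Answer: -344/3 ≈ -114.67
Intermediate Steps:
V(U) = -7 + U
-97 + V(8)*(-4*4 + 5/(-3)) = -97 + (-7 + 8)*(-4*4 + 5/(-3)) = -97 + 1*(-16 + 5*(-⅓)) = -97 + 1*(-16 - 5/3) = -97 + 1*(-53/3) = -97 - 53/3 = -344/3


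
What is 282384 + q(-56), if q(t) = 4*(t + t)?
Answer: 281936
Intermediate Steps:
q(t) = 8*t (q(t) = 4*(2*t) = 8*t)
282384 + q(-56) = 282384 + 8*(-56) = 282384 - 448 = 281936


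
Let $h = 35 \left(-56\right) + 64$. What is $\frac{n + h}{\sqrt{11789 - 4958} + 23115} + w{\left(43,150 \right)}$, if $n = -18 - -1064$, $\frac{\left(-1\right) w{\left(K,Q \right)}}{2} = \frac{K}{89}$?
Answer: $- \frac{345638693}{344582457} + \frac{425 \sqrt{759}}{89049399} \approx -1.0029$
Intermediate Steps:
$h = -1896$ ($h = -1960 + 64 = -1896$)
$w{\left(K,Q \right)} = - \frac{2 K}{89}$ ($w{\left(K,Q \right)} = - 2 \frac{K}{89} = - \frac{2 K}{89}$)
$n = 1046$ ($n = -18 + 1064 = 1046$)
$\frac{n + h}{\sqrt{11789 - 4958} + 23115} + w{\left(43,150 \right)} = \frac{1046 - 1896}{\sqrt{11789 - 4958} + 23115} - \frac{86}{89} = - \frac{850}{\sqrt{6831} + 23115} - \frac{86}{89} = - \frac{850}{3 \sqrt{759} + 23115} - \frac{86}{89} = - \frac{850}{23115 + 3 \sqrt{759}} - \frac{86}{89} = - \frac{86}{89} - \frac{850}{23115 + 3 \sqrt{759}}$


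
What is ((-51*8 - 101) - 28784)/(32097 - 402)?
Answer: -29293/31695 ≈ -0.92422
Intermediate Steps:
((-51*8 - 101) - 28784)/(32097 - 402) = ((-408 - 101) - 28784)/31695 = (-509 - 28784)*(1/31695) = -29293*1/31695 = -29293/31695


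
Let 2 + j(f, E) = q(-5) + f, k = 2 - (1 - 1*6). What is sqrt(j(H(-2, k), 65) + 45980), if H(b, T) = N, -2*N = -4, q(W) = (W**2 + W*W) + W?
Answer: 5*sqrt(1841) ≈ 214.53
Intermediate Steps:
q(W) = W + 2*W**2 (q(W) = (W**2 + W**2) + W = 2*W**2 + W = W + 2*W**2)
k = 7 (k = 2 - (1 - 6) = 2 - 1*(-5) = 2 + 5 = 7)
N = 2 (N = -1/2*(-4) = 2)
H(b, T) = 2
j(f, E) = 43 + f (j(f, E) = -2 + (-5*(1 + 2*(-5)) + f) = -2 + (-5*(1 - 10) + f) = -2 + (-5*(-9) + f) = -2 + (45 + f) = 43 + f)
sqrt(j(H(-2, k), 65) + 45980) = sqrt((43 + 2) + 45980) = sqrt(45 + 45980) = sqrt(46025) = 5*sqrt(1841)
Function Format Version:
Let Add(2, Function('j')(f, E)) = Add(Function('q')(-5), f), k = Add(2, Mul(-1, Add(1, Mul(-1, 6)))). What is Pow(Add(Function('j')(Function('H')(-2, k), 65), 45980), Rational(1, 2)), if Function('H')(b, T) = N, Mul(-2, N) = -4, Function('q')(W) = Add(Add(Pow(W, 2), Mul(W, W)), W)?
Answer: Mul(5, Pow(1841, Rational(1, 2))) ≈ 214.53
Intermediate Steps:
Function('q')(W) = Add(W, Mul(2, Pow(W, 2))) (Function('q')(W) = Add(Add(Pow(W, 2), Pow(W, 2)), W) = Add(Mul(2, Pow(W, 2)), W) = Add(W, Mul(2, Pow(W, 2))))
k = 7 (k = Add(2, Mul(-1, Add(1, -6))) = Add(2, Mul(-1, -5)) = Add(2, 5) = 7)
N = 2 (N = Mul(Rational(-1, 2), -4) = 2)
Function('H')(b, T) = 2
Function('j')(f, E) = Add(43, f) (Function('j')(f, E) = Add(-2, Add(Mul(-5, Add(1, Mul(2, -5))), f)) = Add(-2, Add(Mul(-5, Add(1, -10)), f)) = Add(-2, Add(Mul(-5, -9), f)) = Add(-2, Add(45, f)) = Add(43, f))
Pow(Add(Function('j')(Function('H')(-2, k), 65), 45980), Rational(1, 2)) = Pow(Add(Add(43, 2), 45980), Rational(1, 2)) = Pow(Add(45, 45980), Rational(1, 2)) = Pow(46025, Rational(1, 2)) = Mul(5, Pow(1841, Rational(1, 2)))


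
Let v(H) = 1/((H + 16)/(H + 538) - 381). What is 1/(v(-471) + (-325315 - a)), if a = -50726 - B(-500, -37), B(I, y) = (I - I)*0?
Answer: -25982/7134371465 ≈ -3.6418e-6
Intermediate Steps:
B(I, y) = 0 (B(I, y) = 0*0 = 0)
v(H) = 1/(-381 + (16 + H)/(538 + H)) (v(H) = 1/((16 + H)/(538 + H) - 381) = 1/(-381 + (16 + H)/(538 + H)))
a = -50726 (a = -50726 - 1*0 = -50726 + 0 = -50726)
1/(v(-471) + (-325315 - a)) = 1/((-538 - 1*(-471))/(2*(102481 + 190*(-471))) + (-325315 - 1*(-50726))) = 1/((-538 + 471)/(2*(102481 - 89490)) + (-325315 + 50726)) = 1/((1/2)*(-67)/12991 - 274589) = 1/((1/2)*(1/12991)*(-67) - 274589) = 1/(-67/25982 - 274589) = 1/(-7134371465/25982) = -25982/7134371465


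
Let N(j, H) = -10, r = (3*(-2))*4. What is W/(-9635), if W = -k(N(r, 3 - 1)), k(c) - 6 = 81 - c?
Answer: 97/9635 ≈ 0.010067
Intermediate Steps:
r = -24 (r = -6*4 = -24)
k(c) = 87 - c (k(c) = 6 + (81 - c) = 87 - c)
W = -97 (W = -(87 - 1*(-10)) = -(87 + 10) = -1*97 = -97)
W/(-9635) = -97/(-9635) = -97*(-1/9635) = 97/9635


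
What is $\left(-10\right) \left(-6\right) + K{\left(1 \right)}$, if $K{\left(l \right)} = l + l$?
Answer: $62$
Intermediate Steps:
$K{\left(l \right)} = 2 l$
$\left(-10\right) \left(-6\right) + K{\left(1 \right)} = \left(-10\right) \left(-6\right) + 2 \cdot 1 = 60 + 2 = 62$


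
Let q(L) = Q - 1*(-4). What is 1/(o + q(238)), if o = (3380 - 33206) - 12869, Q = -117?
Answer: -1/42808 ≈ -2.3360e-5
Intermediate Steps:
q(L) = -113 (q(L) = -117 - 1*(-4) = -117 + 4 = -113)
o = -42695 (o = -29826 - 12869 = -42695)
1/(o + q(238)) = 1/(-42695 - 113) = 1/(-42808) = -1/42808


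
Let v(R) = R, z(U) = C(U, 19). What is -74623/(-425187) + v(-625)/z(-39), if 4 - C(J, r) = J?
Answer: -262533086/18283041 ≈ -14.359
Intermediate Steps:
C(J, r) = 4 - J
z(U) = 4 - U
-74623/(-425187) + v(-625)/z(-39) = -74623/(-425187) - 625/(4 - 1*(-39)) = -74623*(-1/425187) - 625/(4 + 39) = 74623/425187 - 625/43 = -262533086/18283041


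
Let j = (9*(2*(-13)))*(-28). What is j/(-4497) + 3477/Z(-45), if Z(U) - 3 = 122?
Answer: 4939023/187375 ≈ 26.359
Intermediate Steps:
Z(U) = 125 (Z(U) = 3 + 122 = 125)
j = 6552 (j = (9*(-26))*(-28) = -234*(-28) = 6552)
j/(-4497) + 3477/Z(-45) = 6552/(-4497) + 3477/125 = 6552*(-1/4497) + 3477*(1/125) = -2184/1499 + 3477/125 = 4939023/187375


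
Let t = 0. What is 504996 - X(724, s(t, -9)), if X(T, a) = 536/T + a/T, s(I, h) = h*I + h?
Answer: 365616577/724 ≈ 5.0500e+5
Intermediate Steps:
s(I, h) = h + I*h (s(I, h) = I*h + h = h + I*h)
504996 - X(724, s(t, -9)) = 504996 - (536 - 9*(1 + 0))/724 = 504996 - (536 - 9*1)/724 = 504996 - (536 - 9)/724 = 504996 - 527/724 = 365616577/724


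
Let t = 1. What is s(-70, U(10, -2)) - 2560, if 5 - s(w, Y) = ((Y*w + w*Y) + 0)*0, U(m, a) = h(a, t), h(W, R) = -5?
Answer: -2555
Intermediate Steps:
U(m, a) = -5
s(w, Y) = 5 (s(w, Y) = 5 - ((Y*w + w*Y) + 0)*0 = 5 - ((Y*w + Y*w) + 0)*0 = 5 - (2*Y*w + 0)*0 = 5 - 2*Y*w*0 = 5 - 1*0 = 5 + 0 = 5)
s(-70, U(10, -2)) - 2560 = 5 - 2560 = -2555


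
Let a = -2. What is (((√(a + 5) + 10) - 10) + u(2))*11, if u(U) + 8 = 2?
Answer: -66 + 11*√3 ≈ -46.947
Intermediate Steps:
u(U) = -6 (u(U) = -8 + 2 = -6)
(((√(a + 5) + 10) - 10) + u(2))*11 = (((√(-2 + 5) + 10) - 10) - 6)*11 = (((√3 + 10) - 10) - 6)*11 = (((10 + √3) - 10) - 6)*11 = (√3 - 6)*11 = (-6 + √3)*11 = -66 + 11*√3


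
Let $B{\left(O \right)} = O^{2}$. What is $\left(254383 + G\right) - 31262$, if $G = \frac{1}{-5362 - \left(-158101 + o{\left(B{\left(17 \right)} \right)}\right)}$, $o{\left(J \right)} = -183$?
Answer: $\frac{34120109563}{152922} \approx 2.2312 \cdot 10^{5}$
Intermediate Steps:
$G = \frac{1}{152922}$ ($G = \frac{1}{-5362 + \left(158101 - -183\right)} = \frac{1}{-5362 + \left(158101 + 183\right)} = \frac{1}{-5362 + 158284} = \frac{1}{152922} \approx 6.5393 \cdot 10^{-6}$)
$\left(254383 + G\right) - 31262 = \left(254383 + \frac{1}{152922}\right) - 31262 = \frac{38900757127}{152922} - 31262 = \frac{34120109563}{152922}$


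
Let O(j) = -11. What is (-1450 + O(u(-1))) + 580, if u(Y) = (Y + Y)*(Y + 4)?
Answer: -881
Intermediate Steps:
u(Y) = 2*Y*(4 + Y) (u(Y) = (2*Y)*(4 + Y) = 2*Y*(4 + Y))
(-1450 + O(u(-1))) + 580 = (-1450 - 11) + 580 = -1461 + 580 = -881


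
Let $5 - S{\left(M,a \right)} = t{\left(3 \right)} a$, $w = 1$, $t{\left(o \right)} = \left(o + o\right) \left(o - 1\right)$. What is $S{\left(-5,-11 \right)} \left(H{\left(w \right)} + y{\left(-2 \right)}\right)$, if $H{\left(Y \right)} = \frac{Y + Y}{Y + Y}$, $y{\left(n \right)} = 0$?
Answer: $137$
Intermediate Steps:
$t{\left(o \right)} = 2 o \left(-1 + o\right)$
$H{\left(Y \right)} = 1$ ($H{\left(Y \right)} = \frac{2 Y}{2 Y} = 2 Y \frac{1}{2 Y} = 1$)
$S{\left(M,a \right)} = 5 - 12 a$ ($S{\left(M,a \right)} = 5 - 2 \cdot 3 \left(-1 + 3\right) a = 5 - 2 \cdot 3 \cdot 2 a = 5 - 12 a$)
$S{\left(-5,-11 \right)} \left(H{\left(w \right)} + y{\left(-2 \right)}\right) = \left(5 - -132\right) \left(1 + 0\right) = \left(5 + 132\right) 1 = 137 \cdot 1 = 137$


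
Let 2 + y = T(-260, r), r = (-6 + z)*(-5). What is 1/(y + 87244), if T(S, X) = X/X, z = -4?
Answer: 1/87243 ≈ 1.1462e-5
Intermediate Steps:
r = 50 (r = (-6 - 4)*(-5) = -10*(-5) = 50)
T(S, X) = 1
y = -1 (y = -2 + 1 = -1)
1/(y + 87244) = 1/(-1 + 87244) = 1/87243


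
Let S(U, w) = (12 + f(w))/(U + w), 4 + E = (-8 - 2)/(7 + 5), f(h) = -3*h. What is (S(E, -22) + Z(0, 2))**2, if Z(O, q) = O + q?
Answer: 21316/25921 ≈ 0.82234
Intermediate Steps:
E = -29/6 (E = -4 + (-8 - 2)/(7 + 5) = -4 - 10/12 = -4 - 10*1/12 = -4 - 5/6 = -29/6 ≈ -4.8333)
S(U, w) = (12 - 3*w)/(U + w)
(S(E, -22) + Z(0, 2))**2 = (3*(4 - 1*(-22))/(-29/6 - 22) + (0 + 2))**2 = (3*(4 + 22)/(-161/6) + 2)**2 = (3*(-6/161)*26 + 2)**2 = (-468/161 + 2)**2 = (-146/161)**2 = 21316/25921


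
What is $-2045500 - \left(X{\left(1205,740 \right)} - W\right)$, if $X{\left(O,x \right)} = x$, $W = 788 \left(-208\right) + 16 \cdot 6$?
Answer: $-2210048$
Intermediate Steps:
$W = -163808$ ($W = -163904 + 96 = -163808$)
$-2045500 - \left(X{\left(1205,740 \right)} - W\right) = -2045500 - \left(740 - -163808\right) = -2045500 - \left(740 + 163808\right) = -2045500 - 164548 = -2210048$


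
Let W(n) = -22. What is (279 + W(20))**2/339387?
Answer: 66049/339387 ≈ 0.19461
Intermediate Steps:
(279 + W(20))**2/339387 = (279 - 22)**2/339387 = 257**2*(1/339387) = 66049*(1/339387) = 66049/339387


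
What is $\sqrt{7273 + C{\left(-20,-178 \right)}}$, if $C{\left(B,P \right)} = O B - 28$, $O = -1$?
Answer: $\sqrt{7265} \approx 85.235$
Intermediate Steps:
$C{\left(B,P \right)} = -28 - B$ ($C{\left(B,P \right)} = - B - 28 = -28 - B$)
$\sqrt{7273 + C{\left(-20,-178 \right)}} = \sqrt{7273 - 8} = \sqrt{7265}$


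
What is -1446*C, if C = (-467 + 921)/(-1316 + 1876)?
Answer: -164121/140 ≈ -1172.3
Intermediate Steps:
C = 227/280 (C = 454/560 = 454*(1/560) = 227/280 ≈ 0.81071)
-1446*C = -1446*227/280 = -164121/140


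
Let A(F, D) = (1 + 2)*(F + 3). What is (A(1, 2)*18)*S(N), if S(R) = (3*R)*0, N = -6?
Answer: 0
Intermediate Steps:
S(R) = 0
A(F, D) = 9 + 3*F (A(F, D) = 3*(3 + F) = 9 + 3*F)
(A(1, 2)*18)*S(N) = ((9 + 3*1)*18)*0 = ((9 + 3)*18)*0 = (12*18)*0 = 216*0 = 0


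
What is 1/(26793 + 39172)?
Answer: 1/65965 ≈ 1.5160e-5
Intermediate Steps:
1/(26793 + 39172) = 1/65965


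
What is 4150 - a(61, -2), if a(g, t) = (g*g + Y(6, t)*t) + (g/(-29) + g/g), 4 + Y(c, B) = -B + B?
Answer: 12241/29 ≈ 422.10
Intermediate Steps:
Y(c, B) = -4 (Y(c, B) = -4 + (-B + B) = -4 + 0 = -4)
a(g, t) = 1 + g² - 4*t - g/29 (a(g, t) = (g*g - 4*t) + (g/(-29) + g/g) = (g² - 4*t) + (g*(-1/29) + 1) = (g² - 4*t) + (-g/29 + 1) = (g² - 4*t) + (1 - g/29) = 1 + g² - 4*t - g/29)
4150 - a(61, -2) = 4150 - (1 + 61² - 4*(-2) - 1/29*61) = 4150 - (1 + 3721 + 8 - 61/29) = 4150 - 1*108109/29 = 4150 - 108109/29 = 12241/29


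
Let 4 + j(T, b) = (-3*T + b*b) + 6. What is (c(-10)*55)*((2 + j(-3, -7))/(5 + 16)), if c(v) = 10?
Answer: 34100/21 ≈ 1623.8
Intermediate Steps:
j(T, b) = 2 + b² - 3*T (j(T, b) = -4 + ((-3*T + b*b) + 6) = -4 + ((-3*T + b²) + 6) = -4 + ((b² - 3*T) + 6) = -4 + (6 + b² - 3*T) = 2 + b² - 3*T)
(c(-10)*55)*((2 + j(-3, -7))/(5 + 16)) = (10*55)*((2 + (2 + (-7)² - 3*(-3)))/(5 + 16)) = 550*((2 + (2 + 49 + 9))/21) = 550*((2 + 60)*(1/21)) = 550*(62*(1/21)) = 550*(62/21) = 34100/21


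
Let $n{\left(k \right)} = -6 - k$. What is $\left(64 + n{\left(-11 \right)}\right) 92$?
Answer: $6348$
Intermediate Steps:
$\left(64 + n{\left(-11 \right)}\right) 92 = \left(64 - -5\right) 92 = \left(64 + \left(-6 + 11\right)\right) 92 = \left(64 + 5\right) 92 = 69 \cdot 92 = 6348$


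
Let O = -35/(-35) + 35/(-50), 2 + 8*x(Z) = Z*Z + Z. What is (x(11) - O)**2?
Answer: 101761/400 ≈ 254.40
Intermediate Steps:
x(Z) = -1/4 + Z/8 + Z**2/8 (x(Z) = -1/4 + (Z*Z + Z)/8 = -1/4 + (Z**2 + Z)/8 = -1/4 + (Z + Z**2)/8 = -1/4 + (Z/8 + Z**2/8) = -1/4 + Z/8 + Z**2/8)
O = 3/10 (O = -35*(-1/35) + 35*(-1/50) = 1 - 7/10 = 3/10 ≈ 0.30000)
(x(11) - O)**2 = ((-1/4 + (1/8)*11 + (1/8)*11**2) - 1*3/10)**2 = ((-1/4 + 11/8 + (1/8)*121) - 3/10)**2 = ((-1/4 + 11/8 + 121/8) - 3/10)**2 = (65/4 - 3/10)**2 = (319/20)**2 = 101761/400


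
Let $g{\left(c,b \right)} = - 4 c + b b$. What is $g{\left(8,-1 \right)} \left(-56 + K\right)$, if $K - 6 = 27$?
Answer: $713$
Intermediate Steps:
$g{\left(c,b \right)} = b^{2} - 4 c$ ($g{\left(c,b \right)} = - 4 c + b^{2} = b^{2} - 4 c$)
$K = 33$ ($K = 6 + 27 = 33$)
$g{\left(8,-1 \right)} \left(-56 + K\right) = \left(\left(-1\right)^{2} - 32\right) \left(-56 + 33\right) = \left(1 - 32\right) \left(-23\right) = \left(-31\right) \left(-23\right) = 713$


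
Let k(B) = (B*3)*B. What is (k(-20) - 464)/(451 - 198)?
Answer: 32/11 ≈ 2.9091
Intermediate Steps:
k(B) = 3*B**2 (k(B) = (3*B)*B = 3*B**2)
(k(-20) - 464)/(451 - 198) = (3*(-20)**2 - 464)/(451 - 198) = (3*400 - 464)/253 = (1200 - 464)*(1/253) = 736*(1/253) = 32/11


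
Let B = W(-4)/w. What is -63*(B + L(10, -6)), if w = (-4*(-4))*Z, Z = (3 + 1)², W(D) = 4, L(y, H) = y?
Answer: -40383/64 ≈ -630.98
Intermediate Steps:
Z = 16 (Z = 4² = 16)
w = 256 (w = -4*(-4)*16 = 16*16 = 256)
B = 1/64 (B = 4/256 = 4*(1/256) = 1/64 ≈ 0.015625)
-63*(B + L(10, -6)) = -63*(1/64 + 10) = -63*641/64 = -40383/64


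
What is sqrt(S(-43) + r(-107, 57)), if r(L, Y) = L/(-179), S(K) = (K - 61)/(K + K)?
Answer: sqrt(107057573)/7697 ≈ 1.3443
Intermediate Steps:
S(K) = (-61 + K)/(2*K) (S(K) = (-61 + K)/((2*K)) = (-61 + K)*(1/(2*K)) = (-61 + K)/(2*K))
r(L, Y) = -L/179 (r(L, Y) = L*(-1/179) = -L/179)
sqrt(S(-43) + r(-107, 57)) = sqrt((1/2)*(-61 - 43)/(-43) - 1/179*(-107)) = sqrt((1/2)*(-1/43)*(-104) + 107/179) = sqrt(52/43 + 107/179) = sqrt(13909/7697) = sqrt(107057573)/7697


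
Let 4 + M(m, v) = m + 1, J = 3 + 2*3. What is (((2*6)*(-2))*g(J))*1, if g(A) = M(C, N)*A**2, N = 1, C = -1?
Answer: 7776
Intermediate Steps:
J = 9 (J = 3 + 6 = 9)
M(m, v) = -3 + m (M(m, v) = -4 + (m + 1) = -4 + (1 + m) = -3 + m)
g(A) = -4*A**2 (g(A) = (-3 - 1)*A**2 = -4*A**2)
(((2*6)*(-2))*g(J))*1 = (((2*6)*(-2))*(-4*9**2))*1 = ((12*(-2))*(-4*81))*1 = -24*(-324)*1 = 7776*1 = 7776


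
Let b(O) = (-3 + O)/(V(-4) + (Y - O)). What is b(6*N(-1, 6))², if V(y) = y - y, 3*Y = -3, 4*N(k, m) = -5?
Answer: 441/169 ≈ 2.6095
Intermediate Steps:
N(k, m) = -5/4 (N(k, m) = (¼)*(-5) = -5/4)
Y = -1 (Y = (⅓)*(-3) = -1)
V(y) = 0
b(O) = (-3 + O)/(-1 - O) (b(O) = (-3 + O)/(0 + (-1 - O)) = (-3 + O)/(-1 - O))
b(6*N(-1, 6))² = ((3 - 6*(-5)/4)/(1 + 6*(-5/4)))² = ((3 - 1*(-15/2))/(1 - 15/2))² = ((3 + 15/2)/(-13/2))² = (-2/13*21/2)² = (-21/13)² = 441/169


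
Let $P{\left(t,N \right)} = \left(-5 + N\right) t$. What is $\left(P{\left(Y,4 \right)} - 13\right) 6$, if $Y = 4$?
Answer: $-102$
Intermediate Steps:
$P{\left(t,N \right)} = t \left(-5 + N\right)$
$\left(P{\left(Y,4 \right)} - 13\right) 6 = \left(4 \left(-5 + 4\right) - 13\right) 6 = \left(4 \left(-1\right) - 13\right) 6 = \left(-4 - 13\right) 6 = \left(-17\right) 6 = -102$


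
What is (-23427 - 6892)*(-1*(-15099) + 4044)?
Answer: -580396617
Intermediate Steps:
(-23427 - 6892)*(-1*(-15099) + 4044) = -30319*(15099 + 4044) = -30319*19143 = -580396617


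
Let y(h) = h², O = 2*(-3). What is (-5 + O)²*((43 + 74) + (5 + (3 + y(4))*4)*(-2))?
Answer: -5445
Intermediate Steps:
O = -6
(-5 + O)²*((43 + 74) + (5 + (3 + y(4))*4)*(-2)) = (-5 - 6)²*((43 + 74) + (5 + (3 + 4²)*4)*(-2)) = (-11)²*(117 + (5 + (3 + 16)*4)*(-2)) = 121*(117 + (5 + 19*4)*(-2)) = 121*(117 + (5 + 76)*(-2)) = 121*(117 + 81*(-2)) = 121*(117 - 162) = 121*(-45) = -5445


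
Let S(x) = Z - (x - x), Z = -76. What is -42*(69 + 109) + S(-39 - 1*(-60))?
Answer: -7552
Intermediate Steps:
S(x) = -76 (S(x) = -76 - (x - x) = -76 - 1*0 = -76 + 0 = -76)
-42*(69 + 109) + S(-39 - 1*(-60)) = -42*(69 + 109) - 76 = -42*178 - 76 = -7476 - 76 = -7552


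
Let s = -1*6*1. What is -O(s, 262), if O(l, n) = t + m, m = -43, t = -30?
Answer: 73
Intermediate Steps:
s = -6 (s = -6*1 = -6)
O(l, n) = -73 (O(l, n) = -30 - 43 = -73)
-O(s, 262) = -1*(-73) = 73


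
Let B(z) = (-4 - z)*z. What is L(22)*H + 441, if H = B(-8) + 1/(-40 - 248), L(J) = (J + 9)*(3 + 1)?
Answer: -253975/72 ≈ -3527.4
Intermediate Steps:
L(J) = 36 + 4*J (L(J) = (9 + J)*4 = 36 + 4*J)
B(z) = z*(-4 - z)
H = -9217/288 (H = -1*(-8)*(4 - 8) + 1/(-40 - 248) = -1*(-8)*(-4) + 1/(-288) = -32 - 1/288 = -9217/288 ≈ -32.003)
L(22)*H + 441 = (36 + 4*22)*(-9217/288) + 441 = (36 + 88)*(-9217/288) + 441 = 124*(-9217/288) + 441 = -285727/72 + 441 = -253975/72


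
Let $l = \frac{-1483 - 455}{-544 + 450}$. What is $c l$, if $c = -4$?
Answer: $- \frac{3876}{47} \approx -82.468$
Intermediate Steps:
$l = \frac{969}{47}$ ($l = - \frac{1938}{-94} = \left(-1938\right) \left(- \frac{1}{94}\right) = \frac{969}{47} \approx 20.617$)
$c l = \left(-4\right) \frac{969}{47} = - \frac{3876}{47}$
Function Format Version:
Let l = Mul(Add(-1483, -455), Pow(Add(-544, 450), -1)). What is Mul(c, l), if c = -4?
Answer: Rational(-3876, 47) ≈ -82.468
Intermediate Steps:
l = Rational(969, 47) (l = Mul(-1938, Pow(-94, -1)) = Mul(-1938, Rational(-1, 94)) = Rational(969, 47) ≈ 20.617)
Mul(c, l) = Mul(-4, Rational(969, 47)) = Rational(-3876, 47)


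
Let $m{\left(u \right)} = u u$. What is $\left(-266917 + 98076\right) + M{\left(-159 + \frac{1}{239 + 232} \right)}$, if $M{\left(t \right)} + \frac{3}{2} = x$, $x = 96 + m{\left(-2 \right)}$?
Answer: $- \frac{337485}{2} \approx -1.6874 \cdot 10^{5}$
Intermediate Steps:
$m{\left(u \right)} = u^{2}$
$x = 100$ ($x = 96 + \left(-2\right)^{2} = 96 + 4 = 100$)
$M{\left(t \right)} = \frac{197}{2}$ ($M{\left(t \right)} = - \frac{3}{2} + 100 = \frac{197}{2}$)
$\left(-266917 + 98076\right) + M{\left(-159 + \frac{1}{239 + 232} \right)} = \left(-266917 + 98076\right) + \frac{197}{2} = -168841 + \frac{197}{2} = - \frac{337485}{2}$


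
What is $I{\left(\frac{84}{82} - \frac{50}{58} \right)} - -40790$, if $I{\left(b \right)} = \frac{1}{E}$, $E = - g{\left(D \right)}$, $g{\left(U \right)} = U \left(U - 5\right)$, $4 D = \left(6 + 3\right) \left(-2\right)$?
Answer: $\frac{6975086}{171} \approx 40790.0$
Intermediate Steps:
$D = - \frac{9}{2}$ ($D = \frac{\left(6 + 3\right) \left(-2\right)}{4} = \frac{9 \left(-2\right)}{4} = \frac{1}{4} \left(-18\right) = - \frac{9}{2} \approx -4.5$)
$g{\left(U \right)} = U \left(-5 + U\right)$
$E = - \frac{171}{4}$ ($E = - \frac{\left(-9\right) \left(-5 - \frac{9}{2}\right)}{2} = - \frac{\left(-9\right) \left(-19\right)}{2 \cdot 2} = \left(-1\right) \frac{171}{4} = - \frac{171}{4} \approx -42.75$)
$I{\left(b \right)} = - \frac{4}{171}$ ($I{\left(b \right)} = \frac{1}{- \frac{171}{4}} = - \frac{4}{171}$)
$I{\left(\frac{84}{82} - \frac{50}{58} \right)} - -40790 = - \frac{4}{171} - -40790 = - \frac{4}{171} + 40790 = \frac{6975086}{171}$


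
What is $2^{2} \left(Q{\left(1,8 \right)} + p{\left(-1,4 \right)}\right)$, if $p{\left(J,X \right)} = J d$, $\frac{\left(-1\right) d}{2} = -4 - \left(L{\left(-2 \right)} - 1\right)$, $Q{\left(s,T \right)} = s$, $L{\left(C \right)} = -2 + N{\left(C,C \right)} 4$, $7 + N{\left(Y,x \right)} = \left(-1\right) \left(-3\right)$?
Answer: $124$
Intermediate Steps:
$N{\left(Y,x \right)} = -4$ ($N{\left(Y,x \right)} = -7 - -3 = -7 + 3 = -4$)
$L{\left(C \right)} = -18$ ($L{\left(C \right)} = -2 - 16 = -18$)
$d = -30$ ($d = - 2 \left(-4 - \left(-18 - 1\right)\right) = - 2 \left(-4 - -19\right) = - 2 \left(-4 + 19\right) = \left(-2\right) 15 = -30$)
$p{\left(J,X \right)} = - 30 J$ ($p{\left(J,X \right)} = J \left(-30\right) = - 30 J$)
$2^{2} \left(Q{\left(1,8 \right)} + p{\left(-1,4 \right)}\right) = 2^{2} \left(1 - -30\right) = 4 \left(1 + 30\right) = 4 \cdot 31 = 124$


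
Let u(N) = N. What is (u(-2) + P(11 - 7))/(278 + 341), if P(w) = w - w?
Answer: -2/619 ≈ -0.0032310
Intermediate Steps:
P(w) = 0
(u(-2) + P(11 - 7))/(278 + 341) = (-2 + 0)/(278 + 341) = -2/619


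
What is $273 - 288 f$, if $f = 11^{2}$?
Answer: $-34575$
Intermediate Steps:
$f = 121$
$273 - 288 f = 273 - 34848 = -34575$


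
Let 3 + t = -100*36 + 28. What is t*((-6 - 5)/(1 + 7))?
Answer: 39325/8 ≈ 4915.6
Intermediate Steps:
t = -3575 (t = -3 + (-100*36 + 28) = -3 + (-3600 + 28) = -3 - 3572 = -3575)
t*((-6 - 5)/(1 + 7)) = -3575*(-6 - 5)/(1 + 7) = -(-39325)/8 = -3575*(-11/8) = 39325/8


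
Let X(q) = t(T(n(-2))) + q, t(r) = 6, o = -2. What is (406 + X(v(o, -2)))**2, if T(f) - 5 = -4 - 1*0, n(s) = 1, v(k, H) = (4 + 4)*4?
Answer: 197136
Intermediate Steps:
v(k, H) = 32 (v(k, H) = 8*4 = 32)
T(f) = 1 (T(f) = 5 + (-4 - 1*0) = 5 + (-4 + 0) = 5 - 4 = 1)
X(q) = 6 + q
(406 + X(v(o, -2)))**2 = (406 + (6 + 32))**2 = (406 + 38)**2 = 444**2 = 197136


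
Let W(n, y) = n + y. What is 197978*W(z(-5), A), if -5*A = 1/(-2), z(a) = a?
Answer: -4850461/5 ≈ -9.7009e+5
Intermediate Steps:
A = 1/10 (A = -1/(5*(-2)) = -(-1)/(5*2) = -1/5*(-1/2) = 1/10 ≈ 0.10000)
197978*W(z(-5), A) = 197978*(-5 + 1/10) = 197978*(-49/10) = -4850461/5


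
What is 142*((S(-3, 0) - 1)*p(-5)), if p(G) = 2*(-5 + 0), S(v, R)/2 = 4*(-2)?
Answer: 24140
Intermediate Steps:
S(v, R) = -16 (S(v, R) = 2*(4*(-2)) = 2*(-8) = -16)
p(G) = -10 (p(G) = 2*(-5) = -10)
142*((S(-3, 0) - 1)*p(-5)) = 142*((-16 - 1)*(-10)) = 142*(-17*(-10)) = 142*170 = 24140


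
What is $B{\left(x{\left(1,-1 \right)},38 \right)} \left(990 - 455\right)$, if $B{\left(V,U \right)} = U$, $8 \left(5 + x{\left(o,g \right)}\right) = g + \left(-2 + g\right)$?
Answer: $20330$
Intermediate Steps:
$x{\left(o,g \right)} = - \frac{21}{4} + \frac{g}{4}$ ($x{\left(o,g \right)} = -5 + \frac{g + \left(-2 + g\right)}{8} = -5 + \frac{-2 + 2 g}{8} = -5 + \left(- \frac{1}{4} + \frac{g}{4}\right) = - \frac{21}{4} + \frac{g}{4}$)
$B{\left(x{\left(1,-1 \right)},38 \right)} \left(990 - 455\right) = 38 \left(990 - 455\right) = 38 \cdot 535 = 20330$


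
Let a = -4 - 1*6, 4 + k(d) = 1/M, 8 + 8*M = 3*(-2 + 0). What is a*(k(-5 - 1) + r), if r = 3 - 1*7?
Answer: 600/7 ≈ 85.714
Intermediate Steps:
M = -7/4 (M = -1 + (3*(-2 + 0))/8 = -1 + (3*(-2))/8 = -1 + (⅛)*(-6) = -1 - ¾ = -7/4 ≈ -1.7500)
r = -4 (r = 3 - 7 = -4)
k(d) = -32/7 (k(d) = -4 + 1/(-7/4) = -4 - 4/7 = -32/7)
a = -10 (a = -4 - 6 = -10)
a*(k(-5 - 1) + r) = -10*(-32/7 - 4) = -10*(-60/7) = 600/7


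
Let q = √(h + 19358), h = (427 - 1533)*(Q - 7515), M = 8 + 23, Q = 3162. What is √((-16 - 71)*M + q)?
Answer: √(-2697 + 4*√302111) ≈ 22.325*I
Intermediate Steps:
M = 31
h = 4814418 (h = (427 - 1533)*(3162 - 7515) = -1106*(-4353) = 4814418)
q = 4*√302111 (q = √(4814418 + 19358) = √4833776 = 4*√302111 ≈ 2198.6)
√((-16 - 71)*M + q) = √((-16 - 71)*31 + 4*√302111) = √(-87*31 + 4*√302111) = √(-2697 + 4*√302111)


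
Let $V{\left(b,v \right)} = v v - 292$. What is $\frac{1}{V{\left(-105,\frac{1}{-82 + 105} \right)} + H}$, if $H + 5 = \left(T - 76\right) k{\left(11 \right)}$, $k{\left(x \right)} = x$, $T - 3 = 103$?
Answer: $\frac{529}{17458} \approx 0.030301$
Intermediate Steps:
$T = 106$ ($T = 3 + 103 = 106$)
$V{\left(b,v \right)} = -292 + v^{2}$ ($V{\left(b,v \right)} = v^{2} - 292 = -292 + v^{2}$)
$H = 325$ ($H = -5 + \left(106 - 76\right) 11 = -5 + 30 \cdot 11 = -5 + 330 = 325$)
$\frac{1}{V{\left(-105,\frac{1}{-82 + 105} \right)} + H} = \frac{1}{\left(-292 + \left(\frac{1}{-82 + 105}\right)^{2}\right) + 325} = \frac{1}{\left(-292 + \left(\frac{1}{23}\right)^{2}\right) + 325} = \frac{1}{\left(-292 + \frac{1}{529}\right) + 325} = \frac{1}{- \frac{154467}{529} + 325} = \frac{1}{\frac{17458}{529}} = \frac{529}{17458}$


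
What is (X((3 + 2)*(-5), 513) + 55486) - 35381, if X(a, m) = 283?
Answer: 20388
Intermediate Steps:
(X((3 + 2)*(-5), 513) + 55486) - 35381 = (283 + 55486) - 35381 = 55769 - 35381 = 20388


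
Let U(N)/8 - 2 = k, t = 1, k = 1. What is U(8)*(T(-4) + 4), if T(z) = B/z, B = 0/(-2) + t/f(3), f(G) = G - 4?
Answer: 102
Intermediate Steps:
f(G) = -4 + G
U(N) = 24 (U(N) = 16 + 8*1 = 16 + 8 = 24)
B = -1 (B = 0/(-2) + 1/(-4 + 3) = 0*(-½) + 1/(-1) = 0 + 1*(-1) = 0 - 1 = -1)
T(z) = -1/z
U(8)*(T(-4) + 4) = 24*(-1/(-4) + 4) = 24*(-1*(-¼) + 4) = 24*(¼ + 4) = 24*(17/4) = 102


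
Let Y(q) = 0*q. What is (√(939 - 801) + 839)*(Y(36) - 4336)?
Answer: -3637904 - 4336*√138 ≈ -3.6888e+6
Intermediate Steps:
Y(q) = 0
(√(939 - 801) + 839)*(Y(36) - 4336) = (√(939 - 801) + 839)*(0 - 4336) = (√138 + 839)*(-4336) = (839 + √138)*(-4336) = -3637904 - 4336*√138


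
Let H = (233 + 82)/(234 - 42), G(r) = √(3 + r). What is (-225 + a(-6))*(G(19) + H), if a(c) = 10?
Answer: -22575/64 - 215*√22 ≈ -1361.2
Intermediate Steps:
H = 105/64 (H = 315/192 = 315*(1/192) = 105/64 ≈ 1.6406)
(-225 + a(-6))*(G(19) + H) = (-225 + 10)*(√(3 + 19) + 105/64) = -215*(√22 + 105/64) = -215*(105/64 + √22) = -22575/64 - 215*√22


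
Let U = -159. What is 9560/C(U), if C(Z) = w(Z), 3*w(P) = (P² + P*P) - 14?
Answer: 7170/12637 ≈ 0.56738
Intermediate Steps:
w(P) = -14/3 + 2*P²/3 (w(P) = ((P² + P*P) - 14)/3 = ((P² + P²) - 14)/3 = (2*P² - 14)/3 = (-14 + 2*P²)/3 = -14/3 + 2*P²/3)
C(Z) = -14/3 + 2*Z²/3
9560/C(U) = 9560/(-14/3 + (⅔)*(-159)²) = 9560/(-14/3 + (⅔)*25281) = 9560/(-14/3 + 16854) = 9560/(50548/3) = 9560*(3/50548) = 7170/12637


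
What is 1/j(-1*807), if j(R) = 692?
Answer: 1/692 ≈ 0.0014451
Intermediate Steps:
1/j(-1*807) = 1/692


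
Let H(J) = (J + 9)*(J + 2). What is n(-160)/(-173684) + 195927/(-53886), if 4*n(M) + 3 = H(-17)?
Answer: -3241043927/891346288 ≈ -3.6361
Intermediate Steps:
H(J) = (2 + J)*(9 + J) (H(J) = (9 + J)*(2 + J) = (2 + J)*(9 + J))
n(M) = 117/4 (n(M) = -3/4 + (18 + (-17)**2 + 11*(-17))/4 = -3/4 + (18 + 289 - 187)/4 = -3/4 + (1/4)*120 = -3/4 + 30 = 117/4)
n(-160)/(-173684) + 195927/(-53886) = (117/4)/(-173684) + 195927/(-53886) = (117/4)*(-1/173684) + 195927*(-1/53886) = -117/694736 - 65309/17962 = -3241043927/891346288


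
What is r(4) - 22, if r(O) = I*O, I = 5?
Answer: -2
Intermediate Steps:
r(O) = 5*O
r(4) - 22 = 5*4 - 22 = 20 - 22 = -2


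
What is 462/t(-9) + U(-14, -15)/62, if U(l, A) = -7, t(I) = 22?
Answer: 1295/62 ≈ 20.887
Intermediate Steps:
462/t(-9) + U(-14, -15)/62 = 462/22 - 7/62 = 462*(1/22) - 7*1/62 = 21 - 7/62 = 1295/62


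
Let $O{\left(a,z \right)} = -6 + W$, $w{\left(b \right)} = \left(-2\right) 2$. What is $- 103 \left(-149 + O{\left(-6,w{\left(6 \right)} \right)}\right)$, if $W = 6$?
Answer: $15347$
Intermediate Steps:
$w{\left(b \right)} = -4$
$O{\left(a,z \right)} = 0$ ($O{\left(a,z \right)} = -6 + 6 = 0$)
$- 103 \left(-149 + O{\left(-6,w{\left(6 \right)} \right)}\right) = - 103 \left(-149 + 0\right) = \left(-103\right) \left(-149\right) = 15347$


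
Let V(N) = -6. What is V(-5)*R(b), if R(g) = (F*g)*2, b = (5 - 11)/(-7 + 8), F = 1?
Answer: 72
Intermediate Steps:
b = -6 (b = -6/1 = -6*1 = -6)
R(g) = 2*g (R(g) = (1*g)*2 = g*2 = 2*g)
V(-5)*R(b) = -12*(-6) = -6*(-12) = 72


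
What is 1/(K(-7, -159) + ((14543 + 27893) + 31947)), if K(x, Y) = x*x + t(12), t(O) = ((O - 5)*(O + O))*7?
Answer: 1/75608 ≈ 1.3226e-5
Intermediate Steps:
t(O) = 14*O*(-5 + O) (t(O) = ((-5 + O)*(2*O))*7 = (2*O*(-5 + O))*7 = 14*O*(-5 + O))
K(x, Y) = 1176 + x**2 (K(x, Y) = x*x + 14*12*(-5 + 12) = x**2 + 14*12*7 = x**2 + 1176 = 1176 + x**2)
1/(K(-7, -159) + ((14543 + 27893) + 31947)) = 1/((1176 + (-7)**2) + ((14543 + 27893) + 31947)) = 1/((1176 + 49) + (42436 + 31947)) = 1/(1225 + 74383) = 1/75608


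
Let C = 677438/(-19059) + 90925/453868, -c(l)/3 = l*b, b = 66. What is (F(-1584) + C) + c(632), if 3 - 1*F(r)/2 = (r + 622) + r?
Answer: -1038666870198665/8650270212 ≈ -1.2007e+5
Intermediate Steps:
c(l) = -198*l (c(l) = -3*l*66 = -198*l)
F(r) = -1238 - 4*r (F(r) = 6 - 2*((r + 622) + r) = 6 - 2*((622 + r) + r) = 6 - 2*(622 + 2*r) = 6 + (-1244 - 4*r) = -1238 - 4*r)
C = -305734490609/8650270212 (C = 677438*(-1/19059) + 90925*(1/453868) = -677438/19059 + 90925/453868 = -305734490609/8650270212 ≈ -35.344)
(F(-1584) + C) + c(632) = ((-1238 - 4*(-1584)) - 305734490609/8650270212) - 198*632 = ((-1238 + 6336) - 305734490609/8650270212) - 125136 = (5098 - 305734490609/8650270212) - 125136 = 43793343050167/8650270212 - 125136 = -1038666870198665/8650270212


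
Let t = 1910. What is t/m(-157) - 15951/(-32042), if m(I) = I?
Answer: -58695913/5030594 ≈ -11.668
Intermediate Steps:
t/m(-157) - 15951/(-32042) = 1910/(-157) - 15951/(-32042) = 1910*(-1/157) - 15951*(-1/32042) = -1910/157 + 15951/32042 = -58695913/5030594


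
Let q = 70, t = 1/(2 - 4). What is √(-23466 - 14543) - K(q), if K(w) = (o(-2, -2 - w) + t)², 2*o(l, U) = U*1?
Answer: -5329/4 + I*√38009 ≈ -1332.3 + 194.96*I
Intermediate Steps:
t = -½ (t = 1/(-2) = -½ ≈ -0.50000)
o(l, U) = U/2 (o(l, U) = (U*1)/2 = U/2)
K(w) = (-3/2 - w/2)² (K(w) = ((-2 - w)/2 - ½)² = ((-1 - w/2) - ½)² = (-3/2 - w/2)²)
√(-23466 - 14543) - K(q) = √(-23466 - 14543) - (3 + 70)²/4 = √(-38009) - 73²/4 = I*√38009 - 5329/4 = -5329/4 + I*√38009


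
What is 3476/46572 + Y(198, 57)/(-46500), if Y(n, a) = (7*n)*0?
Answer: 869/11643 ≈ 0.074637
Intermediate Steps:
Y(n, a) = 0
3476/46572 + Y(198, 57)/(-46500) = 3476/46572 + 0/(-46500) = 3476*(1/46572) + 0*(-1/46500) = 869/11643 + 0 = 869/11643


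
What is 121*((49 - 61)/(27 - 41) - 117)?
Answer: -98373/7 ≈ -14053.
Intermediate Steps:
121*((49 - 61)/(27 - 41) - 117) = 121*(-12/(-14) - 117) = 121*(-12*(-1/14) - 117) = 121*(6/7 - 117) = 121*(-813/7) = -98373/7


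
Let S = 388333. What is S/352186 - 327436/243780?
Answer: -5162639089/21463975770 ≈ -0.24053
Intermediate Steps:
S/352186 - 327436/243780 = 388333/352186 - 327436/243780 = 388333*(1/352186) - 327436*1/243780 = 388333/352186 - 81859/60945 = -5162639089/21463975770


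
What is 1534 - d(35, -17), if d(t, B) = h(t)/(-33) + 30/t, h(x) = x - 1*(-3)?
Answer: 354422/231 ≈ 1534.3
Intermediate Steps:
h(x) = 3 + x (h(x) = x + 3 = 3 + x)
d(t, B) = -1/11 + 30/t - t/33 (d(t, B) = (3 + t)/(-33) + 30/t = (3 + t)*(-1/33) + 30/t = (-1/11 - t/33) + 30/t = -1/11 + 30/t - t/33)
1534 - d(35, -17) = 1534 - (990 - 1*35*(3 + 35))/(33*35) = 1534 - (990 - 1*35*38)/(33*35) = 1534 - (990 - 1330)/(33*35) = 1534 - (-340)/(33*35) = 1534 - 1*(-68/231) = 1534 + 68/231 = 354422/231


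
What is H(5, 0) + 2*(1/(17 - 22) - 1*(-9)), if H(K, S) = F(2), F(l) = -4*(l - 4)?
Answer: 128/5 ≈ 25.600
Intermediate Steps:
F(l) = 16 - 4*l (F(l) = -4*(-4 + l) = 16 - 4*l)
H(K, S) = 8 (H(K, S) = 16 - 4*2 = 16 - 8 = 8)
H(5, 0) + 2*(1/(17 - 22) - 1*(-9)) = 8 + 2*(1/(17 - 22) - 1*(-9)) = 8 + 2*(1/(-5) + 9) = 8 + 2*(-1/5 + 9) = 8 + 2*(44/5) = 8 + 88/5 = 128/5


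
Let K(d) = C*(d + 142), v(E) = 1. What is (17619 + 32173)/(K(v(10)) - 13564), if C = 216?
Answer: 12448/4331 ≈ 2.8742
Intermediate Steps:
K(d) = 30672 + 216*d (K(d) = 216*(d + 142) = 216*(142 + d) = 30672 + 216*d)
(17619 + 32173)/(K(v(10)) - 13564) = (17619 + 32173)/((30672 + 216*1) - 13564) = 49792/((30672 + 216) - 13564) = 49792/(30888 - 13564) = 49792/17324 = 49792*(1/17324) = 12448/4331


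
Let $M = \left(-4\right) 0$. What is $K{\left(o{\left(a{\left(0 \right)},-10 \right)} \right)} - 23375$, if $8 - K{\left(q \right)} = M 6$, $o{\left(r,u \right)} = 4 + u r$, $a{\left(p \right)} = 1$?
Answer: $-23367$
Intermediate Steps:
$o{\left(r,u \right)} = 4 + r u$
$M = 0$
$K{\left(q \right)} = 8$ ($K{\left(q \right)} = 8 - 0 \cdot 6 = 8 - 0 = 8 + 0 = 8$)
$K{\left(o{\left(a{\left(0 \right)},-10 \right)} \right)} - 23375 = 8 - 23375 = -23367$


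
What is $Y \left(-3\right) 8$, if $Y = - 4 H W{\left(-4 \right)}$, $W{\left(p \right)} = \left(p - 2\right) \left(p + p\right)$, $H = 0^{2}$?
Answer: $0$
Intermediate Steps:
$H = 0$
$W{\left(p \right)} = 2 p \left(-2 + p\right)$ ($W{\left(p \right)} = \left(-2 + p\right) 2 p = 2 p \left(-2 + p\right)$)
$Y = 0$ ($Y = \left(-4\right) 0 \cdot 2 \left(-4\right) \left(-2 - 4\right) = 0 \cdot 2 \left(-4\right) \left(-6\right) = 0 \cdot 48 = 0$)
$Y \left(-3\right) 8 = 0 \left(-3\right) 8 = 0 \cdot 8 = 0$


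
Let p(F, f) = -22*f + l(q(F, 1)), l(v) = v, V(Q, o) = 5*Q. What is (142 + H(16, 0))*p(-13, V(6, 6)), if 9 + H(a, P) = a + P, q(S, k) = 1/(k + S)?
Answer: -1180229/12 ≈ -98352.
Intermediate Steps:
q(S, k) = 1/(S + k)
H(a, P) = -9 + P + a (H(a, P) = -9 + (a + P) = -9 + (P + a) = -9 + P + a)
p(F, f) = 1/(1 + F) - 22*f (p(F, f) = -22*f + 1/(F + 1) = -22*f + 1/(1 + F) = 1/(1 + F) - 22*f)
(142 + H(16, 0))*p(-13, V(6, 6)) = (142 + (-9 + 0 + 16))*((1 - 22*5*6*(1 - 13))/(1 - 13)) = (142 + 7)*((1 - 22*30*(-12))/(-12)) = 149*(-(1 + 7920)/12) = 149*(-1/12*7921) = 149*(-7921/12) = -1180229/12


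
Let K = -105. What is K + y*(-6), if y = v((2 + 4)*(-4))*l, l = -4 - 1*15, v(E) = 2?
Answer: 123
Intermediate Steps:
l = -19 (l = -4 - 15 = -19)
y = -38 (y = 2*(-19) = -38)
K + y*(-6) = -105 - 38*(-6) = -105 + 228 = 123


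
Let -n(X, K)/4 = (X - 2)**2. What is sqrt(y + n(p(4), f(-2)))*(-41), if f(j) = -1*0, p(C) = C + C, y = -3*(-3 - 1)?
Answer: -82*I*sqrt(33) ≈ -471.05*I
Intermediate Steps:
y = 12 (y = -3*(-4) = 12)
p(C) = 2*C
f(j) = 0
n(X, K) = -4*(-2 + X)**2 (n(X, K) = -4*(X - 2)**2 = -4*(-2 + X)**2)
sqrt(y + n(p(4), f(-2)))*(-41) = sqrt(12 - 4*(-2 + 2*4)**2)*(-41) = sqrt(12 - 4*(-2 + 8)**2)*(-41) = sqrt(12 - 4*6**2)*(-41) = sqrt(12 - 4*36)*(-41) = sqrt(12 - 144)*(-41) = sqrt(-132)*(-41) = (2*I*sqrt(33))*(-41) = -82*I*sqrt(33)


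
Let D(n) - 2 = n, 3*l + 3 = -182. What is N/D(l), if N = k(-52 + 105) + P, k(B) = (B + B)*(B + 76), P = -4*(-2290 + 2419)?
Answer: -39474/179 ≈ -220.53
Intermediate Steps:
l = -185/3 (l = -1 + (⅓)*(-182) = -1 - 182/3 = -185/3 ≈ -61.667)
P = -516 (P = -4*129 = -516)
k(B) = 2*B*(76 + B) (k(B) = (2*B)*(76 + B) = 2*B*(76 + B))
D(n) = 2 + n
N = 13158 (N = 2*(-52 + 105)*(76 + (-52 + 105)) - 516 = 2*53*(76 + 53) - 516 = 2*53*129 - 516 = 13674 - 516 = 13158)
N/D(l) = 13158/(2 - 185/3) = 13158/(-179/3) = 13158*(-3/179) = -39474/179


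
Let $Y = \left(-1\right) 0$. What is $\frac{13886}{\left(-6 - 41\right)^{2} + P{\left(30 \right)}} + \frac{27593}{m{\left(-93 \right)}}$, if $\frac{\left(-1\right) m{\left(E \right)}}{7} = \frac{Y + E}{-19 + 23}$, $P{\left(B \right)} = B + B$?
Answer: $\frac{259473854}{1477119} \approx 175.66$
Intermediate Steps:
$P{\left(B \right)} = 2 B$
$Y = 0$
$m{\left(E \right)} = - \frac{7 E}{4}$ ($m{\left(E \right)} = - 7 \frac{0 + E}{-19 + 23} = - 7 \frac{E}{4} = - \frac{7 E}{4}$)
$\frac{13886}{\left(-6 - 41\right)^{2} + P{\left(30 \right)}} + \frac{27593}{m{\left(-93 \right)}} = \frac{13886}{\left(-6 - 41\right)^{2} + 2 \cdot 30} + \frac{27593}{\left(- \frac{7}{4}\right) \left(-93\right)} = \frac{13886}{\left(-47\right)^{2} + 60} + \frac{27593}{\frac{651}{4}} = \frac{13886}{2209 + 60} + 27593 \cdot \frac{4}{651} = \frac{13886}{2269} + \frac{110372}{651} = \frac{259473854}{1477119}$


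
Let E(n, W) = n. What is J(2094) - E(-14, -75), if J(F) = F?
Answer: 2108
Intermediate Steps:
J(2094) - E(-14, -75) = 2094 - 1*(-14) = 2094 + 14 = 2108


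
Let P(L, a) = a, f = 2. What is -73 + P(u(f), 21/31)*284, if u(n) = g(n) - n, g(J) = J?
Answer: 3701/31 ≈ 119.39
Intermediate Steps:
u(n) = 0 (u(n) = n - n = 0)
-73 + P(u(f), 21/31)*284 = -73 + (21/31)*284 = -73 + 5964/31 = 3701/31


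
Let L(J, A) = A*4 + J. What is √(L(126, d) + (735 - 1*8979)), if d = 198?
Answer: 3*I*√814 ≈ 85.592*I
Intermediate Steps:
L(J, A) = J + 4*A (L(J, A) = 4*A + J = J + 4*A)
√(L(126, d) + (735 - 1*8979)) = √((126 + 4*198) + (735 - 1*8979)) = √((126 + 792) + (735 - 8979)) = √(918 - 8244) = √(-7326) = 3*I*√814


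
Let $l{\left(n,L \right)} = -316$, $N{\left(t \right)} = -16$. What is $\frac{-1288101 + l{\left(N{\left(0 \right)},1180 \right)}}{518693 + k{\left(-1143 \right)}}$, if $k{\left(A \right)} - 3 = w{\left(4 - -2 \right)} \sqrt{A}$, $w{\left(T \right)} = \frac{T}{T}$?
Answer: $- \frac{668296744232}{269045541559} + \frac{3865251 i \sqrt{127}}{269045541559} \approx -2.484 + 0.0001619 i$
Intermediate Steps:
$w{\left(T \right)} = 1$
$k{\left(A \right)} = 3 + \sqrt{A}$ ($k{\left(A \right)} = 3 + 1 \sqrt{A} = 3 + \sqrt{A}$)
$\frac{-1288101 + l{\left(N{\left(0 \right)},1180 \right)}}{518693 + k{\left(-1143 \right)}} = \frac{-1288101 - 316}{518693 + \left(3 + \sqrt{-1143}\right)} = - \frac{1288417}{518693 + \left(3 + 3 i \sqrt{127}\right)} = - \frac{1288417}{518696 + 3 i \sqrt{127}}$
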